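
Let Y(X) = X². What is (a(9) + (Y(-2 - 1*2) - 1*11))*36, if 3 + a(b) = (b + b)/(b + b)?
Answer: 108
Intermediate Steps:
a(b) = -2 (a(b) = -3 + (b + b)/(b + b) = -3 + (2*b)/((2*b)) = -3 + (2*b)*(1/(2*b)) = -3 + 1 = -2)
(a(9) + (Y(-2 - 1*2) - 1*11))*36 = (-2 + ((-2 - 1*2)² - 1*11))*36 = (-2 + ((-2 - 2)² - 11))*36 = (-2 + ((-4)² - 11))*36 = (-2 + (16 - 11))*36 = (-2 + 5)*36 = 3*36 = 108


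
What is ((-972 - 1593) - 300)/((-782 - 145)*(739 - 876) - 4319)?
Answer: -573/24536 ≈ -0.023353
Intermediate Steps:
((-972 - 1593) - 300)/((-782 - 145)*(739 - 876) - 4319) = (-2565 - 300)/(-927*(-137) - 4319) = -2865/(126999 - 4319) = -2865/122680 = -2865*1/122680 = -573/24536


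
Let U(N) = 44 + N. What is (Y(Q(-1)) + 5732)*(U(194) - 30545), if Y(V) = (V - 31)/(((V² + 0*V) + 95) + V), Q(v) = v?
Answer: -16502403956/95 ≈ -1.7371e+8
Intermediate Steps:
Y(V) = (-31 + V)/(95 + V + V²) (Y(V) = (-31 + V)/(((V² + 0) + 95) + V) = (-31 + V)/((V² + 95) + V) = (-31 + V)/((95 + V²) + V) = (-31 + V)/(95 + V + V²))
(Y(Q(-1)) + 5732)*(U(194) - 30545) = ((-31 - 1)/(95 - 1 + (-1)²) + 5732)*((44 + 194) - 30545) = (-32/(95 - 1 + 1) + 5732)*(238 - 30545) = (-32/95 + 5732)*(-30307) = (544508/95)*(-30307) = -16502403956/95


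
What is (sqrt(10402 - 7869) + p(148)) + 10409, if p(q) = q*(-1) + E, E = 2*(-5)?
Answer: 10251 + sqrt(2533) ≈ 10301.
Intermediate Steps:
E = -10
p(q) = -10 - q (p(q) = q*(-1) - 10 = -q - 10 = -10 - q)
(sqrt(10402 - 7869) + p(148)) + 10409 = (sqrt(10402 - 7869) + (-10 - 1*148)) + 10409 = (sqrt(2533) + (-10 - 148)) + 10409 = (sqrt(2533) - 158) + 10409 = (-158 + sqrt(2533)) + 10409 = 10251 + sqrt(2533)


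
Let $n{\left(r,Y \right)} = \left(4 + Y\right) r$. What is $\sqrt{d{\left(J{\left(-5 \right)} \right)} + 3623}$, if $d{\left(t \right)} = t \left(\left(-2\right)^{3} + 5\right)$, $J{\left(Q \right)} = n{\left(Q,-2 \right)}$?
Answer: $\sqrt{3653} \approx 60.44$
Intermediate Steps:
$n{\left(r,Y \right)} = r \left(4 + Y\right)$
$J{\left(Q \right)} = 2 Q$ ($J{\left(Q \right)} = Q \left(4 - 2\right) = Q 2 = 2 Q$)
$d{\left(t \right)} = - 3 t$ ($d{\left(t \right)} = t \left(-8 + 5\right) = t \left(-3\right) = - 3 t$)
$\sqrt{d{\left(J{\left(-5 \right)} \right)} + 3623} = \sqrt{- 3 \cdot 2 \left(-5\right) + 3623} = \sqrt{\left(-3\right) \left(-10\right) + 3623} = \sqrt{30 + 3623} = \sqrt{3653}$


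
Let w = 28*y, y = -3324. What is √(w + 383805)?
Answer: √290733 ≈ 539.20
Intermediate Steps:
w = -93072 (w = 28*(-3324) = -93072)
√(w + 383805) = √(-93072 + 383805) = √290733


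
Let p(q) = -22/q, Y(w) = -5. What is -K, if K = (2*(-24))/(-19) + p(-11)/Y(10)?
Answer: -202/95 ≈ -2.1263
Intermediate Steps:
K = 202/95 (K = (2*(-24))/(-19) - 22/(-11)/(-5) = -48*(-1/19) - 22*(-1/11)*(-⅕) = 48/19 + 2*(-⅕) = 48/19 - ⅖ = 202/95 ≈ 2.1263)
-K = -1*202/95 = -202/95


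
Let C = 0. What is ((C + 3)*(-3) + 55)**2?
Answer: 2116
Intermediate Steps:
((C + 3)*(-3) + 55)**2 = ((0 + 3)*(-3) + 55)**2 = (3*(-3) + 55)**2 = (-9 + 55)**2 = 46**2 = 2116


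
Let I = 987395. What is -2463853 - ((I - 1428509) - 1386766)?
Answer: -635973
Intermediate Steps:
-2463853 - ((I - 1428509) - 1386766) = -2463853 - ((987395 - 1428509) - 1386766) = -2463853 - (-441114 - 1386766) = -2463853 - 1*(-1827880) = -2463853 + 1827880 = -635973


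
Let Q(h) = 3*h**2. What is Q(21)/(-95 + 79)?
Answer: -1323/16 ≈ -82.688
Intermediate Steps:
Q(21)/(-95 + 79) = (3*21**2)/(-95 + 79) = (3*441)/(-16) = 1323*(-1/16) = -1323/16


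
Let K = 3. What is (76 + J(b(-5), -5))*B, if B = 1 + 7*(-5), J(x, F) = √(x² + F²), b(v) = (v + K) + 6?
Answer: -2584 - 34*√41 ≈ -2801.7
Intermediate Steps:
b(v) = 9 + v (b(v) = (v + 3) + 6 = (3 + v) + 6 = 9 + v)
J(x, F) = √(F² + x²)
B = -34 (B = 1 - 35 = -34)
(76 + J(b(-5), -5))*B = (76 + √((-5)² + (9 - 5)²))*(-34) = (76 + √(25 + 4²))*(-34) = (76 + √(25 + 16))*(-34) = (76 + √41)*(-34) = -2584 - 34*√41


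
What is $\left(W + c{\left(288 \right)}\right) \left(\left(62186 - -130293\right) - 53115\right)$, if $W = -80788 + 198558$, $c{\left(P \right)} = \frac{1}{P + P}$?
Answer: $\frac{2363457387161}{144} \approx 1.6413 \cdot 10^{10}$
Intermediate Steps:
$c{\left(P \right)} = \frac{1}{2 P}$
$W = 117770$
$\left(W + c{\left(288 \right)}\right) \left(\left(62186 - -130293\right) - 53115\right) = \left(117770 + \frac{1}{2 \cdot 288}\right) \left(\left(62186 - -130293\right) - 53115\right) = \left(117770 + \frac{1}{2} \cdot \frac{1}{288}\right) \left(\left(62186 + 130293\right) - 53115\right) = \left(117770 + \frac{1}{576}\right) \left(192479 - 53115\right) = \frac{67835521}{576} \cdot 139364 = \frac{2363457387161}{144}$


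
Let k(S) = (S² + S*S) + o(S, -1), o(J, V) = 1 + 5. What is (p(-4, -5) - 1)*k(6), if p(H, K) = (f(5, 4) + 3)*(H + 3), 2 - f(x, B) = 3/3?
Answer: -390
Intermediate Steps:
o(J, V) = 6
f(x, B) = 1 (f(x, B) = 2 - 3/3 = 2 - 1*1 = 2 - 1 = 1)
p(H, K) = 12 + 4*H (p(H, K) = (1 + 3)*(H + 3) = 4*(3 + H) = 12 + 4*H)
k(S) = 6 + 2*S² (k(S) = (S² + S*S) + 6 = (S² + S²) + 6 = 2*S² + 6 = 6 + 2*S²)
(p(-4, -5) - 1)*k(6) = ((12 + 4*(-4)) - 1)*(6 + 2*6²) = ((12 - 16) - 1)*(6 + 2*36) = (-4 - 1)*(6 + 72) = -5*78 = -390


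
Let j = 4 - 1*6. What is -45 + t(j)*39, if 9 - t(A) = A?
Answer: 384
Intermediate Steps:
j = -2 (j = 4 - 6 = -2)
t(A) = 9 - A
-45 + t(j)*39 = -45 + (9 - 1*(-2))*39 = -45 + (9 + 2)*39 = -45 + 11*39 = -45 + 429 = 384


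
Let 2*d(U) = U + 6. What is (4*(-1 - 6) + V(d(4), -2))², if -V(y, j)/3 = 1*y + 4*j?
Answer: 361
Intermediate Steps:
d(U) = 3 + U/2 (d(U) = (U + 6)/2 = (6 + U)/2 = 3 + U/2)
V(y, j) = -12*j - 3*y (V(y, j) = -3*(1*y + 4*j) = -3*(y + 4*j) = -12*j - 3*y)
(4*(-1 - 6) + V(d(4), -2))² = (4*(-1 - 6) + (-12*(-2) - 3*(3 + (½)*4)))² = (4*(-7) + (24 - 3*(3 + 2)))² = (-28 + (24 - 3*5))² = (-28 + (24 - 15))² = (-28 + 9)² = (-19)² = 361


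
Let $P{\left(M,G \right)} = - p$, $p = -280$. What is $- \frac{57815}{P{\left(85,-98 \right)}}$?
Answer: $- \frac{11563}{56} \approx -206.48$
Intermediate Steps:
$P{\left(M,G \right)} = 280$ ($P{\left(M,G \right)} = \left(-1\right) \left(-280\right) = 280$)
$- \frac{57815}{P{\left(85,-98 \right)}} = - \frac{57815}{280} = \left(-57815\right) \frac{1}{280} = - \frac{11563}{56}$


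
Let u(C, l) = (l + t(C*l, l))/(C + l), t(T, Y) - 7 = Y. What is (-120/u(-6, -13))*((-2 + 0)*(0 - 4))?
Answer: -960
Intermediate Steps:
t(T, Y) = 7 + Y
u(C, l) = (7 + 2*l)/(C + l) (u(C, l) = (l + (7 + l))/(C + l) = (7 + 2*l)/(C + l))
(-120/u(-6, -13))*((-2 + 0)*(0 - 4)) = (-120*(-6 - 13)/(7 + 2*(-13)))*((-2 + 0)*(0 - 4)) = (-120*(-19/(7 - 26)))*(-2*(-4)) = -120/((-1/19*(-19)))*8 = -120/1*8 = -120*1*8 = -120*8 = -960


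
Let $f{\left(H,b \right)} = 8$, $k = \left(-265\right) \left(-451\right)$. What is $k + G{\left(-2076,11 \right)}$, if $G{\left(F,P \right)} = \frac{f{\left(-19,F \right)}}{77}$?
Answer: $\frac{9202663}{77} \approx 1.1952 \cdot 10^{5}$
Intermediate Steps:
$k = 119515$
$G{\left(F,P \right)} = \frac{8}{77}$
$k + G{\left(-2076,11 \right)} = 119515 + \frac{8}{77} = \frac{9202663}{77}$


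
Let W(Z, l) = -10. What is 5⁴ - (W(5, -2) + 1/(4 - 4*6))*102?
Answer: 16501/10 ≈ 1650.1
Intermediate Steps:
5⁴ - (W(5, -2) + 1/(4 - 4*6))*102 = 5⁴ - (-10 + 1/(4 - 4*6))*102 = 625 - (-10 + 1/(4 - 24))*102 = 625 - (-10 + 1/(-20))*102 = 625 - (-10 - 1/20)*102 = 625 - (-201)*102/20 = 625 - 1*(-10251/10) = 625 + 10251/10 = 16501/10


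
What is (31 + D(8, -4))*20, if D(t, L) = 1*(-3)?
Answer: 560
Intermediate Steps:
D(t, L) = -3
(31 + D(8, -4))*20 = (31 - 3)*20 = 28*20 = 560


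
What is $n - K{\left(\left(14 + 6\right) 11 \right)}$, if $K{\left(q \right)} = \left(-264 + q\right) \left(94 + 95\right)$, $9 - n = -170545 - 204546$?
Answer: $383416$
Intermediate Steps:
$n = 375100$ ($n = 9 - \left(-170545 - 204546\right) = 9 - -375091 = 9 + 375091 = 375100$)
$K{\left(q \right)} = -49896 + 189 q$ ($K{\left(q \right)} = \left(-264 + q\right) 189 = -49896 + 189 q$)
$n - K{\left(\left(14 + 6\right) 11 \right)} = 375100 - \left(-49896 + 189 \left(14 + 6\right) 11\right) = 375100 - \left(-49896 + 189 \cdot 20 \cdot 11\right) = 375100 - \left(-49896 + 189 \cdot 220\right) = 375100 - \left(-49896 + 41580\right) = 375100 - -8316 = 375100 + 8316 = 383416$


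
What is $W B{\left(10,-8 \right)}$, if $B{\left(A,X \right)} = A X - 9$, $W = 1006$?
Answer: $-89534$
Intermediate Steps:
$B{\left(A,X \right)} = -9 + A X$
$W B{\left(10,-8 \right)} = 1006 \left(-9 + 10 \left(-8\right)\right) = 1006 \left(-9 - 80\right) = 1006 \left(-89\right) = -89534$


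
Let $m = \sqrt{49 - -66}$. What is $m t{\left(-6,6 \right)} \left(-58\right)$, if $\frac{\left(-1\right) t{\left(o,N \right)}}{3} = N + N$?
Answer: $2088 \sqrt{115} \approx 22391.0$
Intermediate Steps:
$m = \sqrt{115}$ ($m = \sqrt{49 + 66} = \sqrt{115} \approx 10.724$)
$t{\left(o,N \right)} = - 6 N$ ($t{\left(o,N \right)} = - 3 \left(N + N\right) = - 3 \cdot 2 N = - 6 N$)
$m t{\left(-6,6 \right)} \left(-58\right) = \sqrt{115} \left(\left(-6\right) 6\right) \left(-58\right) = \sqrt{115} \left(-36\right) \left(-58\right) = - 36 \sqrt{115} \left(-58\right) = 2088 \sqrt{115}$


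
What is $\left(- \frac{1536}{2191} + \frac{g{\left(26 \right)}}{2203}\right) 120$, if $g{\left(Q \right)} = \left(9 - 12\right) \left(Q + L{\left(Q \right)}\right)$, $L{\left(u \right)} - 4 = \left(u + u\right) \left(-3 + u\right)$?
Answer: $- \frac{1373076720}{4826773} \approx -284.47$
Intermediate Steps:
$L{\left(u \right)} = 4 + 2 u \left(-3 + u\right)$ ($L{\left(u \right)} = 4 + \left(u + u\right) \left(-3 + u\right) = 4 + 2 u \left(-3 + u\right)$)
$g{\left(Q \right)} = -12 - 6 Q^{2} + 15 Q$ ($g{\left(Q \right)} = \left(9 - 12\right) \left(Q + \left(4 - 6 Q + 2 Q^{2}\right)\right) = - 3 \left(4 - 5 Q + 2 Q^{2}\right) = -12 - 6 Q^{2} + 15 Q$)
$\left(- \frac{1536}{2191} + \frac{g{\left(26 \right)}}{2203}\right) 120 = \left(- \frac{1536}{2191} + \frac{-12 - 6 \cdot 26^{2} + 15 \cdot 26}{2203}\right) 120 = \left(\left(-1536\right) \frac{1}{2191} + \left(-12 - 4056 + 390\right) \frac{1}{2203}\right) 120 = \left(- \frac{1536}{2191} + \left(-12 - 4056 + 390\right) \frac{1}{2203}\right) 120 = \left(- \frac{1536}{2191} - \frac{3678}{2203}\right) 120 = \left(- \frac{11442306}{4826773}\right) 120 = - \frac{1373076720}{4826773}$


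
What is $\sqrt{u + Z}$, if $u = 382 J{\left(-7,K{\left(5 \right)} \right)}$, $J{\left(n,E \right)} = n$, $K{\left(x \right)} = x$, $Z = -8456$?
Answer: $i \sqrt{11130} \approx 105.5 i$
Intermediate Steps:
$u = -2674$ ($u = 382 \left(-7\right) = -2674$)
$\sqrt{u + Z} = \sqrt{-2674 - 8456} = \sqrt{-11130} = i \sqrt{11130}$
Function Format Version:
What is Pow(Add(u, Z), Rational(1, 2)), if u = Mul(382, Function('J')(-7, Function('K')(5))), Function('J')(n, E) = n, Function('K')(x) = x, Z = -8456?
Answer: Mul(I, Pow(11130, Rational(1, 2))) ≈ Mul(105.50, I)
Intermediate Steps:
u = -2674 (u = Mul(382, -7) = -2674)
Pow(Add(u, Z), Rational(1, 2)) = Pow(Add(-2674, -8456), Rational(1, 2)) = Pow(-11130, Rational(1, 2)) = Mul(I, Pow(11130, Rational(1, 2)))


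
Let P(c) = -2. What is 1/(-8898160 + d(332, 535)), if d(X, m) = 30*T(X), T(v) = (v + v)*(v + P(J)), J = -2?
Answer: -1/2324560 ≈ -4.3019e-7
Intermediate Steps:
T(v) = 2*v*(-2 + v) (T(v) = (v + v)*(v - 2) = (2*v)*(-2 + v) = 2*v*(-2 + v))
d(X, m) = 60*X*(-2 + X) (d(X, m) = 30*(2*X*(-2 + X)) = 60*X*(-2 + X))
1/(-8898160 + d(332, 535)) = 1/(-8898160 + 60*332*(-2 + 332)) = 1/(-8898160 + 60*332*330) = 1/(-8898160 + 6573600) = 1/(-2324560) = -1/2324560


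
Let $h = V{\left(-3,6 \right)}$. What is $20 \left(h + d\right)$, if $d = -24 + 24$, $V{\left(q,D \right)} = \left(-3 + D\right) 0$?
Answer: $0$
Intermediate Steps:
$V{\left(q,D \right)} = 0$
$h = 0$
$d = 0$
$20 \left(h + d\right) = 20 \left(0 + 0\right) = 20 \cdot 0 = 0$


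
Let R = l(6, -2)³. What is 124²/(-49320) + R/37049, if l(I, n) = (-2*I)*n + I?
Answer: 95246822/228407085 ≈ 0.41700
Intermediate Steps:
l(I, n) = I - 2*I*n (l(I, n) = -2*I*n + I = I - 2*I*n)
R = 27000 (R = (6*(1 - 2*(-2)))³ = (6*(1 + 4))³ = (6*5)³ = 30³ = 27000)
124²/(-49320) + R/37049 = 124²/(-49320) + 27000/37049 = 15376*(-1/49320) + 27000*(1/37049) = -1922/6165 + 27000/37049 = 95246822/228407085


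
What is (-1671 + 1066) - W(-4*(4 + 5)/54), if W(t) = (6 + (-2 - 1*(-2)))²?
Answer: -641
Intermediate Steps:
W(t) = 36 (W(t) = (6 + (-2 + 2))² = (6 + 0)² = 6² = 36)
(-1671 + 1066) - W(-4*(4 + 5)/54) = (-1671 + 1066) - 1*36 = -605 - 36 = -641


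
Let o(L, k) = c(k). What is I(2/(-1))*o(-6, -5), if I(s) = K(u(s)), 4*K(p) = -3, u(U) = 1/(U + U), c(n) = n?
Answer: 15/4 ≈ 3.7500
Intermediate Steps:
u(U) = 1/(2*U)
K(p) = -3/4 (K(p) = (1/4)*(-3) = -3/4)
o(L, k) = k
I(s) = -3/4
I(2/(-1))*o(-6, -5) = -3/4*(-5) = 15/4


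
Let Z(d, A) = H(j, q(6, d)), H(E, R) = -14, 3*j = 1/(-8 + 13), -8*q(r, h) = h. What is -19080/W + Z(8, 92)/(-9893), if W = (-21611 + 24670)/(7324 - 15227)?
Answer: 213108284878/4323241 ≈ 49294.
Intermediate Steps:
q(r, h) = -h/8
W = -437/1129 (W = 3059/(-7903) = 3059*(-1/7903) = -437/1129 ≈ -0.38707)
j = 1/15 (j = 1/(3*(-8 + 13)) = (⅓)/5 = (⅓)*(⅕) = 1/15 ≈ 0.066667)
Z(d, A) = -14
-19080/W + Z(8, 92)/(-9893) = -19080/(-437/1129) - 14/(-9893) = -19080*(-1129/437) - 14*(-1/9893) = 21541320/437 + 14/9893 = 213108284878/4323241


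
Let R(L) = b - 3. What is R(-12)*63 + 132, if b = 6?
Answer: 321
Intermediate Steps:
R(L) = 3 (R(L) = 6 - 3 = 3)
R(-12)*63 + 132 = 3*63 + 132 = 189 + 132 = 321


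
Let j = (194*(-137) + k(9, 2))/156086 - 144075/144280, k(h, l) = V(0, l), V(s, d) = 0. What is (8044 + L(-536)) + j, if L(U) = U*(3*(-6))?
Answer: 39839907554707/2252008808 ≈ 17691.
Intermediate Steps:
k(h, l) = 0
L(U) = -18*U (L(U) = U*(-18) = -18*U)
j = -2632276429/2252008808 (j = (194*(-137) + 0)/156086 - 144075/144280 = (-26578 + 0)*(1/156086) - 144075*1/144280 = -26578*1/156086 - 28815/28856 = -13289/78043 - 28815/28856 = -2632276429/2252008808 ≈ -1.1689)
(8044 + L(-536)) + j = (8044 - 18*(-536)) - 2632276429/2252008808 = (8044 + 9648) - 2632276429/2252008808 = 17692 - 2632276429/2252008808 = 39839907554707/2252008808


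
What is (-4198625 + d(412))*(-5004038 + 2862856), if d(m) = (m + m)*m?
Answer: 8263114679934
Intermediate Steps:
d(m) = 2*m**2 (d(m) = (2*m)*m = 2*m**2)
(-4198625 + d(412))*(-5004038 + 2862856) = (-4198625 + 2*412**2)*(-5004038 + 2862856) = (-4198625 + 2*169744)*(-2141182) = (-4198625 + 339488)*(-2141182) = -3859137*(-2141182) = 8263114679934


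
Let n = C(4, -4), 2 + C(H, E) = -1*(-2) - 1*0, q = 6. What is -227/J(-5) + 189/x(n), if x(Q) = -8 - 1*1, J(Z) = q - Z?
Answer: -458/11 ≈ -41.636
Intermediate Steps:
J(Z) = 6 - Z
C(H, E) = 0 (C(H, E) = -2 + (-1*(-2) - 1*0) = -2 + (2 + 0) = -2 + 2 = 0)
n = 0
x(Q) = -9 (x(Q) = -8 - 1 = -9)
-227/J(-5) + 189/x(n) = -227/(6 - 1*(-5)) + 189/(-9) = -227/(6 + 5) + 189*(-⅑) = -227/11 - 21 = -458/11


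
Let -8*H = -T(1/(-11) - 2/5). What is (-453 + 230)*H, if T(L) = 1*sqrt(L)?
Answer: -669*I*sqrt(165)/440 ≈ -19.531*I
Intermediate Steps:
T(L) = sqrt(L)
H = 3*I*sqrt(165)/440 (H = -(-1)*sqrt(1/(-11) - 2/5)/8 = -(-1)*sqrt(1*(-1/11) - 2*1/5)/8 = -(-1)*sqrt(-1/11 - 2/5)/8 = -(-1)*sqrt(-27/55)/8 = -(-1)*3*I*sqrt(165)/55/8 = -(-3)*I*sqrt(165)/440 = 3*I*sqrt(165)/440 ≈ 0.087581*I)
(-453 + 230)*H = (-453 + 230)*(3*I*sqrt(165)/440) = -669*I*sqrt(165)/440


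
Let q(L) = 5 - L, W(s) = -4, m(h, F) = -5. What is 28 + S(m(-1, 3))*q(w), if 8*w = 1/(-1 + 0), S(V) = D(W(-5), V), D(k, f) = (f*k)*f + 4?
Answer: -464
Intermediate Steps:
D(k, f) = 4 + k*f**2 (D(k, f) = k*f**2 + 4 = 4 + k*f**2)
S(V) = 4 - 4*V**2
w = -1/8 (w = 1/(8*(-1 + 0)) = (1/8)/(-1) = (1/8)*(-1) = -1/8 ≈ -0.12500)
28 + S(m(-1, 3))*q(w) = 28 + (4 - 4*(-5)**2)*(5 - 1*(-1/8)) = 28 + (4 - 4*25)*(5 + 1/8) = 28 + (4 - 100)*(41/8) = 28 - 96*41/8 = 28 - 492 = -464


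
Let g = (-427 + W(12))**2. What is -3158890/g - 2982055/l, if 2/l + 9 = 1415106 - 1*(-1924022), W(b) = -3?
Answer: -46028250265529707/9245 ≈ -4.9787e+12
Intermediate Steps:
l = 2/3339119 (l = 2/(-9 + (1415106 - 1*(-1924022))) = 2/(-9 + (1415106 + 1924022)) = 2/(-9 + 3339128) = 2/3339119 ≈ 5.9896e-7)
g = 184900 (g = (-427 - 3)**2 = (-430)**2 = 184900)
-3158890/g - 2982055/l = -3158890/184900 - 2982055/2/3339119 = -3158890*1/184900 - 2982055*3339119/2 = -315889/18490 - 9957436509545/2 = -46028250265529707/9245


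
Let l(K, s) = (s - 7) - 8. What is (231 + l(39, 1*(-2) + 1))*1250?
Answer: 268750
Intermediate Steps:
l(K, s) = -15 + s (l(K, s) = (-7 + s) - 8 = -15 + s)
(231 + l(39, 1*(-2) + 1))*1250 = (231 + (-15 + (1*(-2) + 1)))*1250 = (231 + (-15 + (-2 + 1)))*1250 = (231 + (-15 - 1))*1250 = (231 - 16)*1250 = 215*1250 = 268750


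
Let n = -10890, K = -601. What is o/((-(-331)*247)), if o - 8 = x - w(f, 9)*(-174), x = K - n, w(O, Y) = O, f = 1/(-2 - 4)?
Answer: 10268/81757 ≈ 0.12559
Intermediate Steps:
f = -1/6 (f = 1/(-6) = -1/6 ≈ -0.16667)
x = 10289 (x = -601 - 1*(-10890) = -601 + 10890 = 10289)
o = 10268 (o = 8 + (10289 - (-1)*(-174)/6) = 8 + (10289 - 1*29) = 8 + (10289 - 29) = 8 + 10260 = 10268)
o/((-(-331)*247)) = 10268/((-(-331)*247)) = 10268/((-1*(-81757))) = 10268/81757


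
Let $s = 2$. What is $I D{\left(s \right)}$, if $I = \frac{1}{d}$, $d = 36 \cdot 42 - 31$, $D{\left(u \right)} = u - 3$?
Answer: $- \frac{1}{1481} \approx -0.00067522$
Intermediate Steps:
$D{\left(u \right)} = -3 + u$ ($D{\left(u \right)} = u - 3 = -3 + u$)
$d = 1481$ ($d = 1512 - 31 = 1481$)
$I = \frac{1}{1481} \approx 0.00067522$
$I D{\left(s \right)} = \frac{-3 + 2}{1481} = \frac{1}{1481} \left(-1\right) = - \frac{1}{1481}$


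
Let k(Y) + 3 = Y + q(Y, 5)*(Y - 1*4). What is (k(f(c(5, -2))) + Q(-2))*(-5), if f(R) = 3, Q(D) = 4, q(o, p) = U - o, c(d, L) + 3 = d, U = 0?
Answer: -35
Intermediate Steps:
c(d, L) = -3 + d
q(o, p) = -o (q(o, p) = 0 - o = -o)
k(Y) = -3 + Y - Y*(-4 + Y) (k(Y) = -3 + (Y + (-Y)*(Y - 1*4)) = -3 + (Y + (-Y)*(Y - 4)) = -3 + (Y + (-Y)*(-4 + Y)) = -3 + (Y - Y*(-4 + Y)) = -3 + Y - Y*(-4 + Y))
(k(f(c(5, -2))) + Q(-2))*(-5) = ((-3 - 1*3² + 5*3) + 4)*(-5) = ((-3 - 1*9 + 15) + 4)*(-5) = ((-3 - 9 + 15) + 4)*(-5) = (3 + 4)*(-5) = 7*(-5) = -35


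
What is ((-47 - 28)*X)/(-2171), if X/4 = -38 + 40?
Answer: 600/2171 ≈ 0.27637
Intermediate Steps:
X = 8 (X = 4*(-38 + 40) = 4*2 = 8)
((-47 - 28)*X)/(-2171) = ((-47 - 28)*8)/(-2171) = -75*8*(-1/2171) = -600*(-1/2171) = 600/2171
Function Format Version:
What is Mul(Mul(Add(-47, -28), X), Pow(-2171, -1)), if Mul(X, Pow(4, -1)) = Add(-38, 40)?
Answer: Rational(600, 2171) ≈ 0.27637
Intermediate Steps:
X = 8 (X = Mul(4, Add(-38, 40)) = Mul(4, 2) = 8)
Mul(Mul(Add(-47, -28), X), Pow(-2171, -1)) = Mul(Mul(Add(-47, -28), 8), Pow(-2171, -1)) = Mul(Mul(-75, 8), Rational(-1, 2171)) = Mul(-600, Rational(-1, 2171)) = Rational(600, 2171)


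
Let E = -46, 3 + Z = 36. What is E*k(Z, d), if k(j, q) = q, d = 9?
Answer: -414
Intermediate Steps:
Z = 33 (Z = -3 + 36 = 33)
E*k(Z, d) = -46*9 = -414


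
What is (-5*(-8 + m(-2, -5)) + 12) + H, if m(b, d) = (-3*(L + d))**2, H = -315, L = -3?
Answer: -3143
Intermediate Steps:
m(b, d) = (9 - 3*d)**2 (m(b, d) = (-3*(-3 + d))**2 = (9 - 3*d)**2)
(-5*(-8 + m(-2, -5)) + 12) + H = (-5*(-8 + 9*(-3 - 5)**2) + 12) - 315 = (-5*(-8 + 9*(-8)**2) + 12) - 315 = (-5*(-8 + 9*64) + 12) - 315 = (-5*(-8 + 576) + 12) - 315 = (-5*568 + 12) - 315 = (-2840 + 12) - 315 = -2828 - 315 = -3143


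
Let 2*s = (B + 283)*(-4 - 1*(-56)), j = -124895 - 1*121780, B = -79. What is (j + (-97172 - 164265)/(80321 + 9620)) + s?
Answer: -21709410548/89941 ≈ -2.4137e+5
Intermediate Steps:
j = -246675 (j = -124895 - 121780 = -246675)
s = 5304 (s = ((-79 + 283)*(-4 - 1*(-56)))/2 = (204*(-4 + 56))/2 = (204*52)/2 = (½)*10608 = 5304)
(j + (-97172 - 164265)/(80321 + 9620)) + s = (-246675 + (-97172 - 164265)/(80321 + 9620)) + 5304 = (-246675 - 261437/89941) + 5304 = -22186457612/89941 + 5304 = -21709410548/89941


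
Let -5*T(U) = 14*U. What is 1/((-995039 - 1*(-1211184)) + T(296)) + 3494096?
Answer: 3761677365781/1076581 ≈ 3.4941e+6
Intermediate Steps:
T(U) = -14*U/5
1/((-995039 - 1*(-1211184)) + T(296)) + 3494096 = 1/((-995039 - 1*(-1211184)) - 14/5*296) + 3494096 = 1/((-995039 + 1211184) - 4144/5) + 3494096 = 1/(216145 - 4144/5) + 3494096 = 1/(1076581/5) + 3494096 = 5/1076581 + 3494096 = 3761677365781/1076581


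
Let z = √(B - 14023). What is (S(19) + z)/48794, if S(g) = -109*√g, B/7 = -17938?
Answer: -109*√19/48794 + I*√139589/48794 ≈ -0.0097373 + 0.007657*I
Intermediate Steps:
B = -125566 (B = 7*(-17938) = -125566)
z = I*√139589 (z = √(-125566 - 14023) = √(-139589) = I*√139589 ≈ 373.62*I)
(S(19) + z)/48794 = (-109*√19 + I*√139589)/48794 = (-109*√19 + I*√139589)*(1/48794) = -109*√19/48794 + I*√139589/48794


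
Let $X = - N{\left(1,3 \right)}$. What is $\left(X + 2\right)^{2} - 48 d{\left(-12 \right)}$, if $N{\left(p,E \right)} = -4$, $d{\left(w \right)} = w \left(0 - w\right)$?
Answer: $6948$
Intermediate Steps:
$d{\left(w \right)} = - w^{2}$ ($d{\left(w \right)} = w \left(- w\right) = - w^{2}$)
$X = 4$ ($X = \left(-1\right) \left(-4\right) = 4$)
$\left(X + 2\right)^{2} - 48 d{\left(-12 \right)} = \left(4 + 2\right)^{2} - 48 \left(- \left(-12\right)^{2}\right) = 6^{2} - 48 \left(\left(-1\right) 144\right) = 36 - -6912 = 36 + 6912 = 6948$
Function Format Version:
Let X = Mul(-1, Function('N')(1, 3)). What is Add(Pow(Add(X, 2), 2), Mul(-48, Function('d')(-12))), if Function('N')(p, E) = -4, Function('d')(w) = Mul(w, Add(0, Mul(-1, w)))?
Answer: 6948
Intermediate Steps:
Function('d')(w) = Mul(-1, Pow(w, 2)) (Function('d')(w) = Mul(w, Mul(-1, w)) = Mul(-1, Pow(w, 2)))
X = 4 (X = Mul(-1, -4) = 4)
Add(Pow(Add(X, 2), 2), Mul(-48, Function('d')(-12))) = Add(Pow(Add(4, 2), 2), Mul(-48, Mul(-1, Pow(-12, 2)))) = Add(Pow(6, 2), Mul(-48, Mul(-1, 144))) = Add(36, Mul(-48, -144)) = Add(36, 6912) = 6948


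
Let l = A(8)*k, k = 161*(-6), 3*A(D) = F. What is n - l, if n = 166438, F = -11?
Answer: 162896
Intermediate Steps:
A(D) = -11/3 (A(D) = (⅓)*(-11) = -11/3)
k = -966
l = 3542 (l = -11/3*(-966) = 3542)
n - l = 166438 - 1*3542 = 166438 - 3542 = 162896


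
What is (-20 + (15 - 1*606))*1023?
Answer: -625053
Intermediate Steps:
(-20 + (15 - 1*606))*1023 = (-20 + (15 - 606))*1023 = (-20 - 591)*1023 = -611*1023 = -625053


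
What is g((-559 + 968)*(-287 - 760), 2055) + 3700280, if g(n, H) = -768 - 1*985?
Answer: 3698527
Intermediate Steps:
g(n, H) = -1753 (g(n, H) = -768 - 985 = -1753)
g((-559 + 968)*(-287 - 760), 2055) + 3700280 = -1753 + 3700280 = 3698527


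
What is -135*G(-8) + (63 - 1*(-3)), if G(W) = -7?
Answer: 1011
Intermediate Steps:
-135*G(-8) + (63 - 1*(-3)) = -135*(-7) + (63 - 1*(-3)) = 945 + (63 + 3) = 945 + 66 = 1011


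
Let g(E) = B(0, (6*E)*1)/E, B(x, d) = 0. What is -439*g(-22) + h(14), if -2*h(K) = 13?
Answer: -13/2 ≈ -6.5000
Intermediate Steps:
h(K) = -13/2 (h(K) = -½*13 = -13/2)
g(E) = 0 (g(E) = 0/E = 0)
-439*g(-22) + h(14) = -439*0 - 13/2 = 0 - 13/2 = -13/2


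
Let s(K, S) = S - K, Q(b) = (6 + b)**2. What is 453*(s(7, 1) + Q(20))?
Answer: 303510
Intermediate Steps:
453*(s(7, 1) + Q(20)) = 453*((1 - 1*7) + (6 + 20)**2) = 453*((1 - 7) + 26**2) = 453*(-6 + 676) = 453*670 = 303510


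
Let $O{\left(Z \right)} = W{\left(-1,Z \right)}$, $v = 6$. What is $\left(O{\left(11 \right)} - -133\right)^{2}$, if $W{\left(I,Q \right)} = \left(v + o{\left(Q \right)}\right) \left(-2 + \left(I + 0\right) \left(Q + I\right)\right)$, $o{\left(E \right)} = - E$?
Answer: $37249$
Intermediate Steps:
$W{\left(I,Q \right)} = \left(-2 + I \left(I + Q\right)\right) \left(6 - Q\right)$ ($W{\left(I,Q \right)} = \left(6 - Q\right) \left(-2 + \left(I + 0\right) \left(Q + I\right)\right) = \left(6 - Q\right) \left(-2 + I \left(I + Q\right)\right) = \left(-2 + I \left(I + Q\right)\right) \left(6 - Q\right)$)
$O{\left(Z \right)} = -6 + Z^{2} - 5 Z$ ($O{\left(Z \right)} = -12 + 2 Z + 6 \left(-1\right)^{2} - - Z^{2} - Z \left(-1\right)^{2} + 6 \left(-1\right) Z = -12 + 2 Z + 6 \cdot 1 + Z^{2} - Z 1 - 6 Z = -12 + 2 Z + 6 + Z^{2} - Z - 6 Z = -6 + Z^{2} - 5 Z$)
$\left(O{\left(11 \right)} - -133\right)^{2} = \left(\left(-6 + 11^{2} - 55\right) - -133\right)^{2} = \left(\left(-6 + 121 - 55\right) + 133\right)^{2} = \left(60 + 133\right)^{2} = 193^{2} = 37249$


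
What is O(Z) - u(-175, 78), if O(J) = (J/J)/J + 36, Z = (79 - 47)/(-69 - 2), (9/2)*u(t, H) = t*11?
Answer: 132929/288 ≈ 461.56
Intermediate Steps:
u(t, H) = 22*t/9 (u(t, H) = 2*(t*11)/9 = 2*(11*t)/9 = 22*t/9)
Z = -32/71 (Z = 32/(-71) = 32*(-1/71) = -32/71 ≈ -0.45070)
O(J) = 36 + 1/J (O(J) = 1/J + 36 = 36 + 1/J)
O(Z) - u(-175, 78) = (36 + 1/(-32/71)) - 22*(-175)/9 = (36 - 71/32) - 1*(-3850/9) = 1081/32 + 3850/9 = 132929/288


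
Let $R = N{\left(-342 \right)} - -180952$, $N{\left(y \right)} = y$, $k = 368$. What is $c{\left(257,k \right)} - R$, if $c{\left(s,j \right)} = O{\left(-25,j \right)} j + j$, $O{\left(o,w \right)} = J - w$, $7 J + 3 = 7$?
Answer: $- \frac{2208190}{7} \approx -3.1546 \cdot 10^{5}$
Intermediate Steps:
$J = \frac{4}{7}$ ($J = - \frac{3}{7} + \frac{1}{7} \cdot 7 = - \frac{3}{7} + 1 = \frac{4}{7} \approx 0.57143$)
$O{\left(o,w \right)} = \frac{4}{7} - w$
$c{\left(s,j \right)} = j + j \left(\frac{4}{7} - j\right)$ ($c{\left(s,j \right)} = \left(\frac{4}{7} - j\right) j + j = j \left(\frac{4}{7} - j\right) + j = j + j \left(\frac{4}{7} - j\right)$)
$R = 180610$ ($R = -342 - -180952 = -342 + 180952 = 180610$)
$c{\left(257,k \right)} - R = \frac{1}{7} \cdot 368 \left(11 - 2576\right) - 180610 = \frac{1}{7} \cdot 368 \left(-2565\right) - 180610 = - \frac{943920}{7} - 180610 = - \frac{2208190}{7}$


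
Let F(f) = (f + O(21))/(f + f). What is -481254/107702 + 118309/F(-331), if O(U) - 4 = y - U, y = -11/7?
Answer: 29522893767737/131773397 ≈ 2.2404e+5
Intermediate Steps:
y = -11/7 (y = -11*1/7 = -11/7 ≈ -1.5714)
O(U) = 17/7 - U (O(U) = 4 + (-11/7 - U) = 17/7 - U)
F(f) = (-130/7 + f)/(2*f) (F(f) = (f + (17/7 - 1*21))/(f + f) = (f + (17/7 - 21))/((2*f)) = (f - 130/7)*(1/(2*f)) = (-130/7 + f)*(1/(2*f)) = (-130/7 + f)/(2*f))
-481254/107702 + 118309/F(-331) = -481254/107702 + 118309/(((1/14)*(-130 + 7*(-331))/(-331))) = -481254*1/107702 + 118309/(((1/14)*(-1/331)*(-130 - 2317))) = -240627/53851 + 118309/(((1/14)*(-1/331)*(-2447))) = -240627/53851 + 118309/(2447/4634) = -240627/53851 + 118309*(4634/2447) = -240627/53851 + 548243906/2447 = 29522893767737/131773397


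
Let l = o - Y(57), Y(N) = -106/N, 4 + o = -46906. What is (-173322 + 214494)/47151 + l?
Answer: -4669196280/99541 ≈ -46907.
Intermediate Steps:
o = -46910 (o = -4 - 46906 = -46910)
l = -2673764/57 (l = -46910 - (-106)/57 = -46910 - 1*(-106/57) = -46910 + 106/57 = -2673764/57 ≈ -46908.)
(-173322 + 214494)/47151 + l = (-173322 + 214494)/47151 - 2673764/57 = 41172*(1/47151) - 2673764/57 = 13724/15717 - 2673764/57 = -4669196280/99541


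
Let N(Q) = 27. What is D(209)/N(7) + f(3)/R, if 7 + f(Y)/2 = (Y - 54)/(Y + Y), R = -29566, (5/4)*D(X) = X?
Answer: 24721361/3991410 ≈ 6.1936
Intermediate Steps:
D(X) = 4*X/5
f(Y) = -14 + (-54 + Y)/Y (f(Y) = -14 + 2*((Y - 54)/(Y + Y)) = -14 + 2*((-54 + Y)/((2*Y))) = -14 + 2*((-54 + Y)*(1/(2*Y))) = -14 + 2*((-54 + Y)/(2*Y)) = -14 + (-54 + Y)/Y)
D(209)/N(7) + f(3)/R = ((⅘)*209)/27 + (-13 - 54/3)/(-29566) = (836/5)*(1/27) + (-13 - 54*⅓)*(-1/29566) = 836/135 + (-13 - 18)*(-1/29566) = 836/135 - 31*(-1/29566) = 836/135 + 31/29566 = 24721361/3991410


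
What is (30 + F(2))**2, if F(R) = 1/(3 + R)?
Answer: 22801/25 ≈ 912.04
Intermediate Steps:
(30 + F(2))**2 = (30 + 1/(3 + 2))**2 = (30 + 1/5)**2 = (151/5)**2 = 22801/25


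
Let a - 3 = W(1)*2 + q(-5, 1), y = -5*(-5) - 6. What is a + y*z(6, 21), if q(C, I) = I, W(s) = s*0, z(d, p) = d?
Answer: 118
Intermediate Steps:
W(s) = 0
y = 19 (y = 25 - 6 = 19)
a = 4 (a = 3 + (0*2 + 1) = 3 + (0 + 1) = 3 + 1 = 4)
a + y*z(6, 21) = 4 + 19*6 = 4 + 114 = 118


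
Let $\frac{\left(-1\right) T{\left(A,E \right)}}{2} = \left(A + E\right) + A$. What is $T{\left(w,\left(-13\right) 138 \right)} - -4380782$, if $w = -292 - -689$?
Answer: $4382782$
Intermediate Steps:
$w = 397$ ($w = -292 + 689 = 397$)
$T{\left(A,E \right)} = - 4 A - 2 E$ ($T{\left(A,E \right)} = - 2 \left(\left(A + E\right) + A\right) = - 2 \left(E + 2 A\right) = - 4 A - 2 E$)
$T{\left(w,\left(-13\right) 138 \right)} - -4380782 = \left(\left(-4\right) 397 - 2 \left(\left(-13\right) 138\right)\right) - -4380782 = \left(-1588 - -3588\right) + 4380782 = \left(-1588 + 3588\right) + 4380782 = 2000 + 4380782 = 4382782$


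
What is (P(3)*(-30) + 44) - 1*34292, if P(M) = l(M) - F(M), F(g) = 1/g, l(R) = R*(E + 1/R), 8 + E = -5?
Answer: -33098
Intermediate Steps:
E = -13 (E = -8 - 5 = -13)
l(R) = R*(-13 + 1/R)
P(M) = 1 - 1/M - 13*M (P(M) = (1 - 13*M) - 1/M = 1 - 1/M - 13*M)
(P(3)*(-30) + 44) - 1*34292 = ((1 - 1/3 - 13*3)*(-30) + 44) - 1*34292 = ((1 - 1*⅓ - 39)*(-30) + 44) - 34292 = ((1 - ⅓ - 39)*(-30) + 44) - 34292 = (-115/3*(-30) + 44) - 34292 = (1150 + 44) - 34292 = 1194 - 34292 = -33098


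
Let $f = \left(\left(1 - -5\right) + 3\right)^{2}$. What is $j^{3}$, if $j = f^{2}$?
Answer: $282429536481$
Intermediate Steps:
$f = 81$ ($f = \left(\left(1 + 5\right) + 3\right)^{2} = \left(6 + 3\right)^{2} = 9^{2} = 81$)
$j = 6561$ ($j = 81^{2} = 6561$)
$j^{3} = 6561^{3} = 282429536481$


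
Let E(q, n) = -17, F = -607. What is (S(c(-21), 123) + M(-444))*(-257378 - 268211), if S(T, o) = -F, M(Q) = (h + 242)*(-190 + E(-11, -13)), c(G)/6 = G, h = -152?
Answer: 9472690547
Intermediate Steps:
c(G) = 6*G
M(Q) = -18630 (M(Q) = (-152 + 242)*(-190 - 17) = 90*(-207) = -18630)
S(T, o) = 607 (S(T, o) = -1*(-607) = 607)
(S(c(-21), 123) + M(-444))*(-257378 - 268211) = (607 - 18630)*(-257378 - 268211) = -18023*(-525589) = 9472690547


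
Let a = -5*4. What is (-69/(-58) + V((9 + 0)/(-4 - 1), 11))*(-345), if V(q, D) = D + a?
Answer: 156285/58 ≈ 2694.6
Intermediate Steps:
a = -20
V(q, D) = -20 + D (V(q, D) = D - 20 = -20 + D)
(-69/(-58) + V((9 + 0)/(-4 - 1), 11))*(-345) = (-69/(-58) + (-20 + 11))*(-345) = (-69*(-1/58) - 9)*(-345) = (69/58 - 9)*(-345) = -453/58*(-345) = 156285/58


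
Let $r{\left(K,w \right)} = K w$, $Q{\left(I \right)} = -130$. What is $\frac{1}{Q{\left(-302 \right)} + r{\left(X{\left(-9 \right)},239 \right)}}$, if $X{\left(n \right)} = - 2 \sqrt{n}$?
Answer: $- \frac{65}{1036628} + \frac{717 i}{1036628} \approx -6.2703 \cdot 10^{-5} + 0.00069167 i$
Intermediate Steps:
$\frac{1}{Q{\left(-302 \right)} + r{\left(X{\left(-9 \right)},239 \right)}} = \frac{1}{-130 + - 2 \sqrt{-9} \cdot 239} = \frac{1}{-130 + - 2 \cdot 3 i 239} = \frac{1}{-130 + - 6 i 239} = \frac{1}{-130 - 1434 i} = \frac{-130 + 1434 i}{2073256}$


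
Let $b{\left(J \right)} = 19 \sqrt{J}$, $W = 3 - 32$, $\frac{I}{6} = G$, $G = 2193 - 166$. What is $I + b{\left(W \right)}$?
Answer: $12162 + 19 i \sqrt{29} \approx 12162.0 + 102.32 i$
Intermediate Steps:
$G = 2027$
$I = 12162$ ($I = 6 \cdot 2027 = 12162$)
$W = -29$
$I + b{\left(W \right)} = 12162 + 19 \sqrt{-29} = 12162 + 19 i \sqrt{29}$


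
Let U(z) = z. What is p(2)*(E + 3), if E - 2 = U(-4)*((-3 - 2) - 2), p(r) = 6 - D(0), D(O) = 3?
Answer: 99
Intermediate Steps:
p(r) = 3 (p(r) = 6 - 1*3 = 6 - 3 = 3)
E = 30 (E = 2 - 4*((-3 - 2) - 2) = 2 - 4*(-5 - 2) = 2 - 4*(-7) = 2 + 28 = 30)
p(2)*(E + 3) = 3*(30 + 3) = 3*33 = 99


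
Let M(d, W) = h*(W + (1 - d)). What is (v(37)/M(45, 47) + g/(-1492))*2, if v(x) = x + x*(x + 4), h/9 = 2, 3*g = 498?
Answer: 192467/3357 ≈ 57.333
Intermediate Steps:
g = 166 (g = (1/3)*498 = 166)
h = 18 (h = 9*2 = 18)
M(d, W) = 18 - 18*d + 18*W (M(d, W) = 18*(W + (1 - d)) = 18*(1 + W - d) = 18 - 18*d + 18*W)
v(x) = x + x*(4 + x)
(v(37)/M(45, 47) + g/(-1492))*2 = ((37*(5 + 37))/(18 - 18*45 + 18*47) + 166/(-1492))*2 = ((37*42)/(18 - 810 + 846) + 166*(-1/1492))*2 = (1554/54 - 83/746)*2 = (1554*(1/54) - 83/746)*2 = (259/9 - 83/746)*2 = (192467/6714)*2 = 192467/3357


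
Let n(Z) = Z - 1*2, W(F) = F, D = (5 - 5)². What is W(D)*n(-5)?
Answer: 0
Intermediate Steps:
D = 0 (D = 0² = 0)
n(Z) = -2 + Z (n(Z) = Z - 2 = -2 + Z)
W(D)*n(-5) = 0*(-2 - 5) = 0*(-7) = 0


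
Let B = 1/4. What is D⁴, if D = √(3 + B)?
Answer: 169/16 ≈ 10.563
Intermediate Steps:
B = ¼ ≈ 0.25000
D = √13/2 (D = √(3 + ¼) = √(13/4) = √13/2 ≈ 1.8028)
D⁴ = (√13/2)⁴ = 169/16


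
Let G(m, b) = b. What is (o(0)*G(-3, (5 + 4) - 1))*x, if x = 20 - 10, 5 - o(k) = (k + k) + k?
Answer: 400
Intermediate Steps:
o(k) = 5 - 3*k (o(k) = 5 - ((k + k) + k) = 5 - (2*k + k) = 5 - 3*k)
x = 10
(o(0)*G(-3, (5 + 4) - 1))*x = ((5 - 3*0)*((5 + 4) - 1))*10 = ((5 + 0)*(9 - 1))*10 = (5*8)*10 = 40*10 = 400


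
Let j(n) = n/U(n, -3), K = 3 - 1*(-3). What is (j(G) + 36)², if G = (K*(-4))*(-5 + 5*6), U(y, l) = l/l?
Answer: 318096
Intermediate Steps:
U(y, l) = 1
K = 6 (K = 3 + 3 = 6)
G = -600 (G = (6*(-4))*(-5 + 5*6) = -24*(-5 + 30) = -24*25 = -600)
j(n) = n (j(n) = n/1 = n*1 = n)
(j(G) + 36)² = (-600 + 36)² = (-564)² = 318096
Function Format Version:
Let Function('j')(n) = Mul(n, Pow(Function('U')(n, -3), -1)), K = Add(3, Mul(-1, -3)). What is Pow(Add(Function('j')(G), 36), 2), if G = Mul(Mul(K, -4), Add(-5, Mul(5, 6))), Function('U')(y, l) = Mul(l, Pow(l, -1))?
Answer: 318096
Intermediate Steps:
Function('U')(y, l) = 1
K = 6 (K = Add(3, 3) = 6)
G = -600 (G = Mul(Mul(6, -4), Add(-5, Mul(5, 6))) = Mul(-24, Add(-5, 30)) = Mul(-24, 25) = -600)
Function('j')(n) = n (Function('j')(n) = Mul(n, Pow(1, -1)) = Mul(n, 1) = n)
Pow(Add(Function('j')(G), 36), 2) = Pow(Add(-600, 36), 2) = Pow(-564, 2) = 318096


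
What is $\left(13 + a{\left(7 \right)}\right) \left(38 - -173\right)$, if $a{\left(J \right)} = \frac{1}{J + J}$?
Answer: $\frac{38613}{14} \approx 2758.1$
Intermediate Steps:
$a{\left(J \right)} = \frac{1}{2 J}$
$\left(13 + a{\left(7 \right)}\right) \left(38 - -173\right) = \left(13 + \frac{1}{2 \cdot 7}\right) \left(38 - -173\right) = \left(13 + \frac{1}{2} \cdot \frac{1}{7}\right) \left(38 + 173\right) = \left(13 + \frac{1}{14}\right) 211 = \frac{183}{14} \cdot 211 = \frac{38613}{14}$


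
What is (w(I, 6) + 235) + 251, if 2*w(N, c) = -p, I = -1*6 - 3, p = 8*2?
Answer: 478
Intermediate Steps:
p = 16
I = -9 (I = -6 - 3 = -9)
w(N, c) = -8 (w(N, c) = (-1*16)/2 = (½)*(-16) = -8)
(w(I, 6) + 235) + 251 = (-8 + 235) + 251 = 227 + 251 = 478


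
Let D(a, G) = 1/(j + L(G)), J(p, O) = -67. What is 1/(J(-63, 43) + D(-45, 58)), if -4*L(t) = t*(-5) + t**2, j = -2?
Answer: -1541/103249 ≈ -0.014925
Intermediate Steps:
L(t) = -t**2/4 + 5*t/4 (L(t) = -(t*(-5) + t**2)/4 = -(-5*t + t**2)/4 = -(t**2 - 5*t)/4 = -t**2/4 + 5*t/4)
D(a, G) = 1/(-2 + G*(5 - G)/4)
1/(J(-63, 43) + D(-45, 58)) = 1/(-67 - 4/(8 + 58*(-5 + 58))) = 1/(-67 - 4/(8 + 58*53)) = 1/(-67 - 4/(8 + 3074)) = 1/(-67 - 4/3082) = 1/(-67 - 4*1/3082) = 1/(-67 - 2/1541) = 1/(-103249/1541) = -1541/103249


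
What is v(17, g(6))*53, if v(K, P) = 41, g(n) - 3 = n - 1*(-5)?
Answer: 2173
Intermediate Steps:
g(n) = 8 + n (g(n) = 3 + (n - 1*(-5)) = 3 + (n + 5) = 3 + (5 + n) = 8 + n)
v(17, g(6))*53 = 41*53 = 2173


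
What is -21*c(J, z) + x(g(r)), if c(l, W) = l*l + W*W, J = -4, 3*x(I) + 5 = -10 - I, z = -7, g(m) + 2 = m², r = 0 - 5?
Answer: -4133/3 ≈ -1377.7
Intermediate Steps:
r = -5
g(m) = -2 + m²
x(I) = -5 - I/3 (x(I) = -5/3 + (-10 - I)/3 = -5/3 + (-10/3 - I/3) = -5 - I/3)
c(l, W) = W² + l² (c(l, W) = l² + W² = W² + l²)
-21*c(J, z) + x(g(r)) = -21*((-7)² + (-4)²) + (-5 - (-2 + (-5)²)/3) = -21*(49 + 16) + (-5 - (-2 + 25)/3) = -21*65 + (-5 - ⅓*23) = -1365 + (-5 - 23/3) = -1365 - 38/3 = -4133/3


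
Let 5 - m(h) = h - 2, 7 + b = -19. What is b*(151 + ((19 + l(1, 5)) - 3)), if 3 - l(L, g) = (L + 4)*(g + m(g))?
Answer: -3510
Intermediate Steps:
b = -26 (b = -7 - 19 = -26)
m(h) = 7 - h (m(h) = 5 - (h - 2) = 5 - (-2 + h) = 5 + (2 - h) = 7 - h)
l(L, g) = -25 - 7*L (l(L, g) = 3 - (L + 4)*(g + (7 - g)) = 3 - (4 + L)*7 = 3 - (28 + 7*L) = 3 + (-28 - 7*L) = -25 - 7*L)
b*(151 + ((19 + l(1, 5)) - 3)) = -26*(151 + ((19 + (-25 - 7*1)) - 3)) = -26*(151 + ((19 + (-25 - 7)) - 3)) = -26*(151 + ((19 - 32) - 3)) = -26*(151 + (-13 - 3)) = -26*(151 - 16) = -26*135 = -3510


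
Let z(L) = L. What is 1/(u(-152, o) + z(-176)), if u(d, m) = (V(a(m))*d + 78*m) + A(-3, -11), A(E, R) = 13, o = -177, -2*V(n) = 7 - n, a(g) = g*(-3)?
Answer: -1/53793 ≈ -1.8590e-5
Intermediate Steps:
a(g) = -3*g
V(n) = -7/2 + n/2 (V(n) = -(7 - n)/2 = -7/2 + n/2)
u(d, m) = 13 + 78*m + d*(-7/2 - 3*m/2) (u(d, m) = ((-7/2 + (-3*m)/2)*d + 78*m) + 13 = ((-7/2 - 3*m/2)*d + 78*m) + 13 = (d*(-7/2 - 3*m/2) + 78*m) + 13 = (78*m + d*(-7/2 - 3*m/2)) + 13 = 13 + 78*m + d*(-7/2 - 3*m/2))
1/(u(-152, o) + z(-176)) = 1/((13 + 78*(-177) - 1/2*(-152)*(7 + 3*(-177))) - 176) = 1/((13 - 13806 - 1/2*(-152)*(7 - 531)) - 176) = 1/((13 - 13806 - 1/2*(-152)*(-524)) - 176) = 1/((13 - 13806 - 39824) - 176) = 1/(-53617 - 176) = 1/(-53793) = -1/53793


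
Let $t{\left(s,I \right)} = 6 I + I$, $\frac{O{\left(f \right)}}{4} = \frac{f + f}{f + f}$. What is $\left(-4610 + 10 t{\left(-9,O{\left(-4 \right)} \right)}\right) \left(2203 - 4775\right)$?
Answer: $11136760$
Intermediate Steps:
$O{\left(f \right)} = 4$ ($O{\left(f \right)} = 4 \frac{f + f}{f + f} = 4 \frac{2 f}{2 f} = 4 \cdot 2 f \frac{1}{2 f} = 4 \cdot 1 = 4$)
$t{\left(s,I \right)} = 7 I$
$\left(-4610 + 10 t{\left(-9,O{\left(-4 \right)} \right)}\right) \left(2203 - 4775\right) = \left(-4610 + 10 \cdot 7 \cdot 4\right) \left(2203 - 4775\right) = \left(-4610 + 10 \cdot 28\right) \left(-2572\right) = \left(-4610 + 280\right) \left(-2572\right) = \left(-4330\right) \left(-2572\right) = 11136760$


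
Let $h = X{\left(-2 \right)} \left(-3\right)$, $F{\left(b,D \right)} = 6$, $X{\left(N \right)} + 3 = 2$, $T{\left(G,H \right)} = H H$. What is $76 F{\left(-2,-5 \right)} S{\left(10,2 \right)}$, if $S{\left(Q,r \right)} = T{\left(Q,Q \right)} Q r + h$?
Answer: $913368$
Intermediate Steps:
$T{\left(G,H \right)} = H^{2}$
$X{\left(N \right)} = -1$ ($X{\left(N \right)} = -3 + 2 = -1$)
$h = 3$ ($h = \left(-1\right) \left(-3\right) = 3$)
$S{\left(Q,r \right)} = 3 + r Q^{3}$ ($S{\left(Q,r \right)} = Q^{2} Q r + 3 = Q^{3} r + 3 = r Q^{3} + 3 = 3 + r Q^{3}$)
$76 F{\left(-2,-5 \right)} S{\left(10,2 \right)} = 76 \cdot 6 \left(3 + 2 \cdot 10^{3}\right) = 456 \left(3 + 2 \cdot 1000\right) = 456 \left(3 + 2000\right) = 456 \cdot 2003 = 913368$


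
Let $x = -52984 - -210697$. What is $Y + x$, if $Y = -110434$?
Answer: $47279$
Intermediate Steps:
$x = 157713$ ($x = -52984 + 210697 = 157713$)
$Y + x = -110434 + 157713 = 47279$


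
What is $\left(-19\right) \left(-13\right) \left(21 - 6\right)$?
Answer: $3705$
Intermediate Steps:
$\left(-19\right) \left(-13\right) \left(21 - 6\right) = 247 \left(21 - 6\right) = 247 \cdot 15 = 3705$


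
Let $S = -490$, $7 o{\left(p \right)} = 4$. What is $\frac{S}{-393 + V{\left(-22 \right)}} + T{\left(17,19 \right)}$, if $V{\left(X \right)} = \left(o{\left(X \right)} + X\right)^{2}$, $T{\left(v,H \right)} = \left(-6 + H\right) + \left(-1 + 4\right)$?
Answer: $\frac{27878}{3243} \approx 8.5964$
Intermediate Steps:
$o{\left(p \right)} = \frac{4}{7}$ ($o{\left(p \right)} = \frac{1}{7} \cdot 4 = \frac{4}{7}$)
$T{\left(v,H \right)} = -3 + H$ ($T{\left(v,H \right)} = \left(-6 + H\right) + 3 = -3 + H$)
$V{\left(X \right)} = \left(\frac{4}{7} + X\right)^{2}$
$\frac{S}{-393 + V{\left(-22 \right)}} + T{\left(17,19 \right)} = - \frac{490}{-393 + \frac{\left(4 + 7 \left(-22\right)\right)^{2}}{49}} + \left(-3 + 19\right) = - \frac{490}{-393 + \frac{\left(4 - 154\right)^{2}}{49}} + 16 = - \frac{490}{-393 + \frac{\left(-150\right)^{2}}{49}} + 16 = - \frac{490}{-393 + \frac{1}{49} \cdot 22500} + 16 = - \frac{490}{-393 + \frac{22500}{49}} + 16 = - \frac{490}{\frac{3243}{49}} + 16 = \left(-490\right) \frac{49}{3243} + 16 = - \frac{24010}{3243} + 16 = \frac{27878}{3243}$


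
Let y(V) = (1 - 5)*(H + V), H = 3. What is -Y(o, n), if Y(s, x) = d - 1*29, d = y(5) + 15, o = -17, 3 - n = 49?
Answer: 46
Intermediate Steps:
n = -46 (n = 3 - 1*49 = 3 - 49 = -46)
y(V) = -12 - 4*V (y(V) = (1 - 5)*(3 + V) = -4*(3 + V) = -12 - 4*V)
d = -17 (d = (-12 - 4*5) + 15 = (-12 - 20) + 15 = -32 + 15 = -17)
Y(s, x) = -46 (Y(s, x) = -17 - 1*29 = -17 - 29 = -46)
-Y(o, n) = -1*(-46) = 46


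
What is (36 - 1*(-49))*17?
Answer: 1445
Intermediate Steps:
(36 - 1*(-49))*17 = (36 + 49)*17 = 85*17 = 1445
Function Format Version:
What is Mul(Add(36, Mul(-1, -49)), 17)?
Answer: 1445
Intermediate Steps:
Mul(Add(36, Mul(-1, -49)), 17) = Mul(Add(36, 49), 17) = Mul(85, 17) = 1445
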